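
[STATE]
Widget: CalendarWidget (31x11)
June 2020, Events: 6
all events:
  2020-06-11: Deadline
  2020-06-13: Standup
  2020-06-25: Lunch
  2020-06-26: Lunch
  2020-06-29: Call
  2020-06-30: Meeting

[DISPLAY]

           June 2020           
Mo Tu We Th Fr Sa Su           
 1  2  3  4  5  6  7           
 8  9 10 11* 12 13* 14         
15 16 17 18 19 20 21           
22 23 24 25* 26* 27 28         
29* 30*                        
                               
                               
                               
                               


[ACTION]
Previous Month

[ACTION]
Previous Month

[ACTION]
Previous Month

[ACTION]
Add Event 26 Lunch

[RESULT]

           March 2020          
Mo Tu We Th Fr Sa Su           
                   1           
 2  3  4  5  6  7  8           
 9 10 11 12 13 14 15           
16 17 18 19 20 21 22           
23 24 25 26* 27 28 29          
30 31                          
                               
                               
                               


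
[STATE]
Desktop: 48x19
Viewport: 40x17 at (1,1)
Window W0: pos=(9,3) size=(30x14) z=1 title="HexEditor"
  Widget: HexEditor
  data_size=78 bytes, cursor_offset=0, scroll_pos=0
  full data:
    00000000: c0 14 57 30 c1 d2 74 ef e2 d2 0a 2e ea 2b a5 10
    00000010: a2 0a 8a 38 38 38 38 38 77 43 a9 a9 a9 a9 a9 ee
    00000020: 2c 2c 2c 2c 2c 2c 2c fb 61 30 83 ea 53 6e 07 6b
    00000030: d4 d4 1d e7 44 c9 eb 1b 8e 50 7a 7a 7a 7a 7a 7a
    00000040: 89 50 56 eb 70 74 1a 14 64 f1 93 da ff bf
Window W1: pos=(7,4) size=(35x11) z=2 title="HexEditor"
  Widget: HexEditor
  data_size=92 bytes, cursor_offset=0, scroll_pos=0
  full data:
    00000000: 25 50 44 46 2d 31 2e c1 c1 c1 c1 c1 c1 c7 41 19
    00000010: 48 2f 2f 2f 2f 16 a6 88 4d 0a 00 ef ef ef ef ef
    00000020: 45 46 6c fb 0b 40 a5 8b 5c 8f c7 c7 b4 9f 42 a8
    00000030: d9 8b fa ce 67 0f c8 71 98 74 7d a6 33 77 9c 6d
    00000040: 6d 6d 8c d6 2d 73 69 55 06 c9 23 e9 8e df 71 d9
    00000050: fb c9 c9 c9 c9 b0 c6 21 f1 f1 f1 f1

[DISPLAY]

                                        
                                        
        ┏━━━━━━━━━━━━━━━━━━━━━━━━━━━━┓  
      ┏━━━━━━━━━━━━━━━━━━━━━━━━━━━━━━━━━
      ┃ HexEditor                       
      ┠─────────────────────────────────
      ┃00000000  25 50 44 46 2d 31 2e c1
      ┃00000010  48 2f 2f 2f 2f 16 a6 88
      ┃00000020  45 46 6c fb 0b 40 a5 8b
      ┃00000030  d9 8b fa ce 67 0f c8 71
      ┃00000040  6d 6d 8c d6 2d 73 69 55
      ┃00000050  fb c9 c9 c9 c9 b0 c6 21
      ┃                                 
      ┗━━━━━━━━━━━━━━━━━━━━━━━━━━━━━━━━━
        ┃                            ┃  
        ┗━━━━━━━━━━━━━━━━━━━━━━━━━━━━┛  
                                        


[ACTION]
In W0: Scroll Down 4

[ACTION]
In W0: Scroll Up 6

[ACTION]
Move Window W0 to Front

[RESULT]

                                        
                                        
        ┏━━━━━━━━━━━━━━━━━━━━━━━━━━━━┓  
      ┏━┃ HexEditor                  ┃━━
      ┃ ┠────────────────────────────┨  
      ┠─┃00000000  C0 14 57 30 c1 d2 ┃──
      ┃0┃00000010  a2 0a 8a 38 38 38 ┃c1
      ┃0┃00000020  2c 2c 2c 2c 2c 2c ┃88
      ┃0┃00000030  d4 d4 1d e7 44 c9 ┃8b
      ┃0┃00000040  89 50 56 eb 70 74 ┃71
      ┃0┃                            ┃55
      ┃0┃                            ┃21
      ┃ ┃                            ┃  
      ┗━┃                            ┃━━
        ┃                            ┃  
        ┗━━━━━━━━━━━━━━━━━━━━━━━━━━━━┛  
                                        


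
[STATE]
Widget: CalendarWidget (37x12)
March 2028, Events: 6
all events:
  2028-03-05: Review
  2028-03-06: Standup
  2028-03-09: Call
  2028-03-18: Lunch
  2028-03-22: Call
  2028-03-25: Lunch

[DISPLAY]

              March 2028             
Mo Tu We Th Fr Sa Su                 
       1  2  3  4  5*                
 6*  7  8  9* 10 11 12               
13 14 15 16 17 18* 19                
20 21 22* 23 24 25* 26               
27 28 29 30 31                       
                                     
                                     
                                     
                                     
                                     


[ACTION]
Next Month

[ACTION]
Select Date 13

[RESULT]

              April 2028             
Mo Tu We Th Fr Sa Su                 
                1  2                 
 3  4  5  6  7  8  9                 
10 11 12 [13] 14 15 16               
17 18 19 20 21 22 23                 
24 25 26 27 28 29 30                 
                                     
                                     
                                     
                                     
                                     


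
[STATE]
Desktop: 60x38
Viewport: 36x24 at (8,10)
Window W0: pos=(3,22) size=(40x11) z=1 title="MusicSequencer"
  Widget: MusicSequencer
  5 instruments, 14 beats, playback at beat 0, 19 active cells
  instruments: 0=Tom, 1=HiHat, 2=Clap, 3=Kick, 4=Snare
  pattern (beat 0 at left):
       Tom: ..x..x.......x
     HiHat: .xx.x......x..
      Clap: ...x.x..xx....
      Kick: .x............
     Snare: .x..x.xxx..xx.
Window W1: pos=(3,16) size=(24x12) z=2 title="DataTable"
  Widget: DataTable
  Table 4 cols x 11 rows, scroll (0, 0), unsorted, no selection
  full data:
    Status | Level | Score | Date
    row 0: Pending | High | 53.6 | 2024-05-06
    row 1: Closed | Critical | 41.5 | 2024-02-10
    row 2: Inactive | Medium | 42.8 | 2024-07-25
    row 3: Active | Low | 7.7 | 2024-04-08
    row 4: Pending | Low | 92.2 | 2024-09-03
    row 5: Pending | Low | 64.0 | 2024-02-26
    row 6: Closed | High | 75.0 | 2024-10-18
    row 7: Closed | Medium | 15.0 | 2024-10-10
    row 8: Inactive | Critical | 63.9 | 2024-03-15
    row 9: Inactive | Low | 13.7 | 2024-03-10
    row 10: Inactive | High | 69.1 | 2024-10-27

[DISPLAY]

                                    
                                    
                                    
                                    
                                    
                                    
━━━━━━━━━━━━━━━━━━┓                 
aTable            ┃                 
──────────────────┨                 
us  │Level   │Scor┃                 
────┼────────┼────┃                 
ing │High    │53.6┃                 
ed  │Critical│41.5┃━━━━━━━━━━━━━━━┓ 
tive│Medium  │42.8┃               ┃ 
ve  │Low     │7.7 ┃───────────────┨ 
ing │Low     │92.2┃               ┃ 
ing │Low     │64.0┃               ┃ 
━━━━━━━━━━━━━━━━━━┛               ┃ 
ap···█·█··██····                  ┃ 
ck·█············                  ┃ 
re·█··█·███··██·                  ┃ 
                                  ┃ 
━━━━━━━━━━━━━━━━━━━━━━━━━━━━━━━━━━┛ 
                                    


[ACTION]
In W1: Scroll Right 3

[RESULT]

                                    
                                    
                                    
                                    
                                    
                                    
━━━━━━━━━━━━━━━━━━┓                 
aTable            ┃                 
──────────────────┨                 
 │Level   │Score│D┃                 
─┼────────┼─────┼─┃                 
 │High    │53.6 │2┃                 
 │Critical│41.5 │2┃━━━━━━━━━━━━━━━┓ 
e│Medium  │42.8 │2┃               ┃ 
 │Low     │7.7  │2┃───────────────┨ 
 │Low     │92.2 │2┃               ┃ 
 │Low     │64.0 │2┃               ┃ 
━━━━━━━━━━━━━━━━━━┛               ┃ 
ap···█·█··██····                  ┃ 
ck·█············                  ┃ 
re·█··█·███··██·                  ┃ 
                                  ┃ 
━━━━━━━━━━━━━━━━━━━━━━━━━━━━━━━━━━┛ 
                                    


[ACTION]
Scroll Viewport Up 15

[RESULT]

                                    
                                    
                                    
                                    
                                    
                                    
                                    
                                    
                                    
                                    
                                    
                                    
                                    
                                    
                                    
                                    
━━━━━━━━━━━━━━━━━━┓                 
aTable            ┃                 
──────────────────┨                 
 │Level   │Score│D┃                 
─┼────────┼─────┼─┃                 
 │High    │53.6 │2┃                 
 │Critical│41.5 │2┃━━━━━━━━━━━━━━━┓ 
e│Medium  │42.8 │2┃               ┃ 


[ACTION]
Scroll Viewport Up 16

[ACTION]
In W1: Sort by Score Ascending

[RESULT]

                                    
                                    
                                    
                                    
                                    
                                    
                                    
                                    
                                    
                                    
                                    
                                    
                                    
                                    
                                    
                                    
━━━━━━━━━━━━━━━━━━┓                 
aTable            ┃                 
──────────────────┨                 
 │Level   │Scor▲│D┃                 
─┼────────┼─────┼─┃                 
 │Low     │7.7  │2┃                 
e│Low     │13.7 │2┃━━━━━━━━━━━━━━━┓ 
 │Medium  │15.0 │2┃               ┃ 


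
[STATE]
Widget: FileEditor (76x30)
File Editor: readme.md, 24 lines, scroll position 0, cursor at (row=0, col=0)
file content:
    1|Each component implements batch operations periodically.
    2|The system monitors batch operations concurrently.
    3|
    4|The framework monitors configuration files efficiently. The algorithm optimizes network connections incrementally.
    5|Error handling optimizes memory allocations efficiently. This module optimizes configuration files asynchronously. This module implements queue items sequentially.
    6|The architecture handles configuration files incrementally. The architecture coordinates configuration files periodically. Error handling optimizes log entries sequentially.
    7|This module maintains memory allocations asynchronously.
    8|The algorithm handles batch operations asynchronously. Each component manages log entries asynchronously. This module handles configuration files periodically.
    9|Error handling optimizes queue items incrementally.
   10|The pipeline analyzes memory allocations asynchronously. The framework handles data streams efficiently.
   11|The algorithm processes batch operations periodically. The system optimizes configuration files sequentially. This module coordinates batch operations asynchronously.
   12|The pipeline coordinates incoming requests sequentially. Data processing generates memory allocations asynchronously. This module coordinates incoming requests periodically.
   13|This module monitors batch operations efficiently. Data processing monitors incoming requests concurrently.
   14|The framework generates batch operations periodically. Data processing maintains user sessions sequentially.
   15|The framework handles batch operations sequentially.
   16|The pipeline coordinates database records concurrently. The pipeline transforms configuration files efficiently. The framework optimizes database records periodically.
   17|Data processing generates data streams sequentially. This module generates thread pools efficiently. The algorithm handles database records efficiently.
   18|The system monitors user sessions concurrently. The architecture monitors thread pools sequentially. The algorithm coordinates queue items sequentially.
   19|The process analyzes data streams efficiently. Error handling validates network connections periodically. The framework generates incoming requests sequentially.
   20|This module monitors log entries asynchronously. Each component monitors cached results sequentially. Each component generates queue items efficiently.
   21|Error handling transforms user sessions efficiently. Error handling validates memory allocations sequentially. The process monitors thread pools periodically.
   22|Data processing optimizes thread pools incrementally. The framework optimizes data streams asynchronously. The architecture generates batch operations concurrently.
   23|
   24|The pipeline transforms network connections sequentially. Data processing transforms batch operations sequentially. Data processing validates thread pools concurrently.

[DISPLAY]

█ach component implements batch operations periodically.                   ▲
The system monitors batch operations concurrently.                         █
                                                                           ░
The framework monitors configuration files efficiently. The algorithm optim░
Error handling optimizes memory allocations efficiently. This module optimi░
The architecture handles configuration files incrementally. The architectur░
This module maintains memory allocations asynchronously.                   ░
The algorithm handles batch operations asynchronously. Each component manag░
Error handling optimizes queue items incrementally.                        ░
The pipeline analyzes memory allocations asynchronously. The framework hand░
The algorithm processes batch operations periodically. The system optimizes░
The pipeline coordinates incoming requests sequentially. Data processing ge░
This module monitors batch operations efficiently. Data processing monitors░
The framework generates batch operations periodically. Data processing main░
The framework handles batch operations sequentially.                       ░
The pipeline coordinates database records concurrently. The pipeline transf░
Data processing generates data streams sequentially. This module generates ░
The system monitors user sessions concurrently. The architecture monitors t░
The process analyzes data streams efficiently. Error handling validates net░
This module monitors log entries asynchronously. Each component monitors ca░
Error handling transforms user sessions efficiently. Error handling validat░
Data processing optimizes thread pools incrementally. The framework optimiz░
                                                                           ░
The pipeline transforms network connections sequentially. Data processing t░
                                                                           ░
                                                                           ░
                                                                           ░
                                                                           ░
                                                                           ░
                                                                           ▼


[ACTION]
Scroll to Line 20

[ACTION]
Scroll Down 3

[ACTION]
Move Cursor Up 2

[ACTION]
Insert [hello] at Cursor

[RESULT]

hello█ach component implements batch operations periodically.              ▲
The system monitors batch operations concurrently.                         █
                                                                           ░
The framework monitors configuration files efficiently. The algorithm optim░
Error handling optimizes memory allocations efficiently. This module optimi░
The architecture handles configuration files incrementally. The architectur░
This module maintains memory allocations asynchronously.                   ░
The algorithm handles batch operations asynchronously. Each component manag░
Error handling optimizes queue items incrementally.                        ░
The pipeline analyzes memory allocations asynchronously. The framework hand░
The algorithm processes batch operations periodically. The system optimizes░
The pipeline coordinates incoming requests sequentially. Data processing ge░
This module monitors batch operations efficiently. Data processing monitors░
The framework generates batch operations periodically. Data processing main░
The framework handles batch operations sequentially.                       ░
The pipeline coordinates database records concurrently. The pipeline transf░
Data processing generates data streams sequentially. This module generates ░
The system monitors user sessions concurrently. The architecture monitors t░
The process analyzes data streams efficiently. Error handling validates net░
This module monitors log entries asynchronously. Each component monitors ca░
Error handling transforms user sessions efficiently. Error handling validat░
Data processing optimizes thread pools incrementally. The framework optimiz░
                                                                           ░
The pipeline transforms network connections sequentially. Data processing t░
                                                                           ░
                                                                           ░
                                                                           ░
                                                                           ░
                                                                           ░
                                                                           ▼


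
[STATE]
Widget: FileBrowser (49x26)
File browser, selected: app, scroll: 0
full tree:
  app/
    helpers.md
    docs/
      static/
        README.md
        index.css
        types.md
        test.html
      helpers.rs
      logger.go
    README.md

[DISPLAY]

> [-] app/                                       
    helpers.md                                   
    [+] docs/                                    
    README.md                                    
                                                 
                                                 
                                                 
                                                 
                                                 
                                                 
                                                 
                                                 
                                                 
                                                 
                                                 
                                                 
                                                 
                                                 
                                                 
                                                 
                                                 
                                                 
                                                 
                                                 
                                                 
                                                 


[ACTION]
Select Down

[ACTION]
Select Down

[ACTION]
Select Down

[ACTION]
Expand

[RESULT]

  [-] app/                                       
    helpers.md                                   
    [+] docs/                                    
  > README.md                                    
                                                 
                                                 
                                                 
                                                 
                                                 
                                                 
                                                 
                                                 
                                                 
                                                 
                                                 
                                                 
                                                 
                                                 
                                                 
                                                 
                                                 
                                                 
                                                 
                                                 
                                                 
                                                 


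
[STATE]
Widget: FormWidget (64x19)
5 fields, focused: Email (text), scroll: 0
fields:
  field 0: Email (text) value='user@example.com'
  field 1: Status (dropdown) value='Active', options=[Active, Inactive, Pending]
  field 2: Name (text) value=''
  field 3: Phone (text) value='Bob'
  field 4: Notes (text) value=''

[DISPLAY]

> Email:      [user@example.com                                ]
  Status:     [Active                                         ▼]
  Name:       [                                                ]
  Phone:      [Bob                                             ]
  Notes:      [                                                ]
                                                                
                                                                
                                                                
                                                                
                                                                
                                                                
                                                                
                                                                
                                                                
                                                                
                                                                
                                                                
                                                                
                                                                


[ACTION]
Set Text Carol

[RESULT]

> Email:      [Carol                                           ]
  Status:     [Active                                         ▼]
  Name:       [                                                ]
  Phone:      [Bob                                             ]
  Notes:      [                                                ]
                                                                
                                                                
                                                                
                                                                
                                                                
                                                                
                                                                
                                                                
                                                                
                                                                
                                                                
                                                                
                                                                
                                                                


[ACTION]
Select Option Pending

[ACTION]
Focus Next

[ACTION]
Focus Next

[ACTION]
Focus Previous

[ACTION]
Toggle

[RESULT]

  Email:      [Carol                                           ]
> Status:     [Active                                         ▼]
  Name:       [                                                ]
  Phone:      [Bob                                             ]
  Notes:      [                                                ]
                                                                
                                                                
                                                                
                                                                
                                                                
                                                                
                                                                
                                                                
                                                                
                                                                
                                                                
                                                                
                                                                
                                                                


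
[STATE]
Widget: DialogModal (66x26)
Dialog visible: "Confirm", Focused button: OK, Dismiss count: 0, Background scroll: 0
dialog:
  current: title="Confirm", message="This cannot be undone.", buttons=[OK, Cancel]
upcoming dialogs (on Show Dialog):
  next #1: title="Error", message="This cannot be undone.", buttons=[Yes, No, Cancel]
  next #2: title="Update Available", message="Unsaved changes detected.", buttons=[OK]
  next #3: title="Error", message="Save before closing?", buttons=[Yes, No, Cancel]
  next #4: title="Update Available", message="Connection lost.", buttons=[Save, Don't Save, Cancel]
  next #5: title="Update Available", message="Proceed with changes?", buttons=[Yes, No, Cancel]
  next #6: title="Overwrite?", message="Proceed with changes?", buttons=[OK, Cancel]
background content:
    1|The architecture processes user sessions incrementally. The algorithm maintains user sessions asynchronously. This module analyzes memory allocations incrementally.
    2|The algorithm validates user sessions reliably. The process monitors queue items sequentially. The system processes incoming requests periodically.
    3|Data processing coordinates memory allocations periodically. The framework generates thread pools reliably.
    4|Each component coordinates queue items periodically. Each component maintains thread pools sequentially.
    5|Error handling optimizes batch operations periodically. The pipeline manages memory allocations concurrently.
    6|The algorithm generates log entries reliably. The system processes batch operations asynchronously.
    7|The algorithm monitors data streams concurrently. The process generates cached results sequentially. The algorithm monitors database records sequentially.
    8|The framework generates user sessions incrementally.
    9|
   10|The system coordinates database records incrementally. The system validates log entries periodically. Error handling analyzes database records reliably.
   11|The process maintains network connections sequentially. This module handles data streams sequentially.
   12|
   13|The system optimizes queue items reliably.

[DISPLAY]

The architecture processes user sessions incrementally. The algori
The algorithm validates user sessions reliably. The process monito
Data processing coordinates memory allocations periodically. The f
Each component coordinates queue items periodically. Each componen
Error handling optimizes batch operations periodically. The pipeli
The algorithm generates log entries reliably. The system processes
The algorithm monitors data streams concurrently. The process gene
The framework generates user sessions incrementally.              
                                                                  
The system coordinates database records incrementally. The system 
The process maintain┌────────────────────────┐entially. This modul
                    │        Confirm         │                    
The system optimizes│ This cannot be undone. │                    
                    │     [OK]  Cancel       │                    
                    └────────────────────────┘                    
                                                                  
                                                                  
                                                                  
                                                                  
                                                                  
                                                                  
                                                                  
                                                                  
                                                                  
                                                                  
                                                                  


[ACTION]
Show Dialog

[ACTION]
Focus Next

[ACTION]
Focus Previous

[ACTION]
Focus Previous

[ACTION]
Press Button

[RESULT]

The architecture processes user sessions incrementally. The algori
The algorithm validates user sessions reliably. The process monito
Data processing coordinates memory allocations periodically. The f
Each component coordinates queue items periodically. Each componen
Error handling optimizes batch operations periodically. The pipeli
The algorithm generates log entries reliably. The system processes
The algorithm monitors data streams concurrently. The process gene
The framework generates user sessions incrementally.              
                                                                  
The system coordinates database records incrementally. The system 
The process maintains network connections sequentially. This modul
                                                                  
The system optimizes queue items reliably.                        
                                                                  
                                                                  
                                                                  
                                                                  
                                                                  
                                                                  
                                                                  
                                                                  
                                                                  
                                                                  
                                                                  
                                                                  
                                                                  


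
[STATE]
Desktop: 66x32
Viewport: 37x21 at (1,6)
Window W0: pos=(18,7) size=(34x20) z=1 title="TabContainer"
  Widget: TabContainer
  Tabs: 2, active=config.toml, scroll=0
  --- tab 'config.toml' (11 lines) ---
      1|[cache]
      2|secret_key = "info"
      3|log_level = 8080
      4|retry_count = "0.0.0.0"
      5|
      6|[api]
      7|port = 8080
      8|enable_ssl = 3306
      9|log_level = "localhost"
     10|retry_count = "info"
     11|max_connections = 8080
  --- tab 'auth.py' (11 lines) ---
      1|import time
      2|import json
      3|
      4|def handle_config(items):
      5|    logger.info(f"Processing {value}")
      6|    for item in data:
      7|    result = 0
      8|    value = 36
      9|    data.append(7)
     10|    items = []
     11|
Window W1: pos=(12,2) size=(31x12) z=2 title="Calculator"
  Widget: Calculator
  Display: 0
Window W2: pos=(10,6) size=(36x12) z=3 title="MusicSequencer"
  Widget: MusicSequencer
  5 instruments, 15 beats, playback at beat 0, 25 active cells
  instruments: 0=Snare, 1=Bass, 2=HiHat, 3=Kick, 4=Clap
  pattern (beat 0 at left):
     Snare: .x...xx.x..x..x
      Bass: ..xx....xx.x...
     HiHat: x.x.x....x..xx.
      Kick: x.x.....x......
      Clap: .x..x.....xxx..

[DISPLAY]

         ┏━━━━━━━━━━━━━━━━━━━━━━━━━━━
         ┃ MusicSequencer            
         ┠───────────────────────────
         ┃      ▼12345678901234      
         ┃ Snare·█···██·█··█··█      
         ┃  Bass··██····██·█···      
         ┃ HiHat█·█·█····█··██·      
         ┃  Kick█·█·····█······      
         ┃  Clap·█··█·····███··      
         ┃                           
         ┃                           
         ┗━━━━━━━━━━━━━━━━━━━━━━━━━━━
                 ┃port = 8080        
                 ┃enable_ssl = 3306  
                 ┃log_level = "localh
                 ┃retry_count = "info
                 ┃max_connections = 8
                 ┃                   
                 ┃                   
                 ┃                   
                 ┗━━━━━━━━━━━━━━━━━━━


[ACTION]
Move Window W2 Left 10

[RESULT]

━━━━━━━━━━━━━━━━━━━━━━━━━━━━━━━━━━┓  
 MusicSequencer                   ┃  
──────────────────────────────────┨  
      ▼12345678901234             ┃  
 Snare·█···██·█··█··█             ┃  
  Bass··██····██·█···             ┃  
 HiHat█·█·█····█··██·             ┃  
  Kick█·█·····█······             ┃━━
  Clap·█··█·····███··             ┃  
                                  ┃0.
                                  ┃  
━━━━━━━━━━━━━━━━━━━━━━━━━━━━━━━━━━┛  
                 ┃port = 8080        
                 ┃enable_ssl = 3306  
                 ┃log_level = "localh
                 ┃retry_count = "info
                 ┃max_connections = 8
                 ┃                   
                 ┃                   
                 ┃                   
                 ┗━━━━━━━━━━━━━━━━━━━


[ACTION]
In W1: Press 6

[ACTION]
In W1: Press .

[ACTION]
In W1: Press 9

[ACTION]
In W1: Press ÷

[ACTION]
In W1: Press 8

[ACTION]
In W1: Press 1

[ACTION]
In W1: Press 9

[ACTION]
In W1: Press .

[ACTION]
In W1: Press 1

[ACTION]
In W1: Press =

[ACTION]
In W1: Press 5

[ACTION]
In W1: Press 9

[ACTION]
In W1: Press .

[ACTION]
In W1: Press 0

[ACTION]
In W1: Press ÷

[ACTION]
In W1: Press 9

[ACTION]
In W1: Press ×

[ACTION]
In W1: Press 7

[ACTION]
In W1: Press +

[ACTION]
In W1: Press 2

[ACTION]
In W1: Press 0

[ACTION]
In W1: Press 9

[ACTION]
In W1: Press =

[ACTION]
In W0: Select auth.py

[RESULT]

━━━━━━━━━━━━━━━━━━━━━━━━━━━━━━━━━━┓  
 MusicSequencer                   ┃  
──────────────────────────────────┨  
      ▼12345678901234             ┃  
 Snare·█···██·█··█··█             ┃  
  Bass··██····██·█···             ┃  
 HiHat█·█·█····█··██·             ┃  
  Kick█·█·····█······             ┃━━
  Clap·█··█·····███··             ┃  
                                  ┃(i
                                  ┃"P
━━━━━━━━━━━━━━━━━━━━━━━━━━━━━━━━━━┛at
                 ┃    result = 0     
                 ┃    value = 36     
                 ┃    data.append(7) 
                 ┃    items = []     
                 ┃                   
                 ┃                   
                 ┃                   
                 ┃                   
                 ┗━━━━━━━━━━━━━━━━━━━


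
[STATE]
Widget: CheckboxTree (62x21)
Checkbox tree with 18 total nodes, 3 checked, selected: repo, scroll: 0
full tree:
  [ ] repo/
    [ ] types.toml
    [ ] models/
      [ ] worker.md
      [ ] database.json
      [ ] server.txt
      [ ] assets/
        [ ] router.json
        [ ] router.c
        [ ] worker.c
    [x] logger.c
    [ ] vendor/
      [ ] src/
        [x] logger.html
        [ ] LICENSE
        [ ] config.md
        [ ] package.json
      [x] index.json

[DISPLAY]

>[-] repo/                                                    
   [ ] types.toml                                             
   [ ] models/                                                
     [ ] worker.md                                            
     [ ] database.json                                        
     [ ] server.txt                                           
     [ ] assets/                                              
       [ ] router.json                                        
       [ ] router.c                                           
       [ ] worker.c                                           
   [x] logger.c                                               
   [-] vendor/                                                
     [-] src/                                                 
       [x] logger.html                                        
       [ ] LICENSE                                            
       [ ] config.md                                          
       [ ] package.json                                       
     [x] index.json                                           
                                                              
                                                              
                                                              


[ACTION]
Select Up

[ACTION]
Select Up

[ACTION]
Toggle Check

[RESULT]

>[x] repo/                                                    
   [x] types.toml                                             
   [x] models/                                                
     [x] worker.md                                            
     [x] database.json                                        
     [x] server.txt                                           
     [x] assets/                                              
       [x] router.json                                        
       [x] router.c                                           
       [x] worker.c                                           
   [x] logger.c                                               
   [x] vendor/                                                
     [x] src/                                                 
       [x] logger.html                                        
       [x] LICENSE                                            
       [x] config.md                                          
       [x] package.json                                       
     [x] index.json                                           
                                                              
                                                              
                                                              
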